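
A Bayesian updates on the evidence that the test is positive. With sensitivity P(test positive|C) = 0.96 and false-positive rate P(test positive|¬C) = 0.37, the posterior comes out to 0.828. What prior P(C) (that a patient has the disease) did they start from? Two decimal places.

Bayes' rule in odds form gives O(C|E) = O(C)·[P(E|C)/P(E|¬C)], hence O(C) = O(C|E)/LR.
Posterior odds = 0.828/(1−0.828) = 4.8140. LR = 0.96/0.37 = 2.5946.
Prior odds = 4.8140/2.5946 = 1.8554, so P(C) = 1.8554/(1+1.8554) ≈ 0.65.

P(C) = 0.65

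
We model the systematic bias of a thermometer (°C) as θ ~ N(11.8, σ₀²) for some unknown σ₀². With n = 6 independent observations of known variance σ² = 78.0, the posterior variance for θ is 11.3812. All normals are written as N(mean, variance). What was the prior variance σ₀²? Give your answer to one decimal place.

σ₀² = 91.4

Posterior precision equals prior precision plus data precision: 1/σ_n² = 1/σ₀² + n/σ².
So 1/σ₀² = 1/11.3812 − 6/78.0 = 0.087864 − 0.076923 = 0.010941.
Hence σ₀² = 1/0.010941 ≈ 91.4.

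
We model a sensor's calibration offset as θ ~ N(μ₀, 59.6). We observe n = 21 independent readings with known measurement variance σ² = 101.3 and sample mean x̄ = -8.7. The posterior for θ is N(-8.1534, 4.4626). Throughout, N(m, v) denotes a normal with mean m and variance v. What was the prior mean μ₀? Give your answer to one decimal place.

μ₀ = -1.4

With known observation variance, the Normal–Normal posterior has precision τ_n = τ₀ + n/σ² and mean μ_n = (τ₀μ₀ + (n/σ²)x̄)/τ_n.
Here τ₀ = 1/59.6 = 0.016779 and τ_data = 21/101.3 = 0.207305, so τ_n = 0.224084.
Rearranging for μ₀: μ₀ = (μ_n·τ_n − τ_data·x̄)/τ₀ = (-8.1534·0.224084 − 0.207305·-8.7) / 0.016779 = -0.023493/0.016779 ≈ -1.4.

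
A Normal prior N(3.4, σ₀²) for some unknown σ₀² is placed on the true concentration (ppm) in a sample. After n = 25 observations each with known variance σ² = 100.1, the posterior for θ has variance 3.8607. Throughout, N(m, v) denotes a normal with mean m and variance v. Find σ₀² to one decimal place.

For the Normal–Normal model with known σ², precisions add: τ_n = τ₀ + n/σ².
So 1/σ₀² = 1/3.8607 − 25/100.1 = 0.259020 − 0.249750 = 0.009270.
Hence σ₀² = 1/0.009270 ≈ 107.9.

σ₀² = 107.9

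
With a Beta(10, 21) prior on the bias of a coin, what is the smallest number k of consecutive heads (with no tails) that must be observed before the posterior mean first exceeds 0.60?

k = 22

After k heads and 0 tails the posterior is Beta(10+k, 21), with mean (10+k)/(10+21+k).
Set (10+k)/(31+k) > 0.60 and solve: k > (0.60·31 − 10)/(1 − 0.60) = 21.500.
The smallest integer exceeding 21.500 is 22, and checking k=22: (32)/(53) = 0.6038 > 0.60.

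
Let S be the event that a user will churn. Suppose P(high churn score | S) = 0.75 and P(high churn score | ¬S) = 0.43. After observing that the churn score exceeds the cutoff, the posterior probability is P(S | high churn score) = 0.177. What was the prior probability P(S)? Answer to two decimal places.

In odds form, posterior odds = prior odds × likelihood ratio, so prior odds = posterior odds ÷ LR.
Posterior odds = 0.177/(1−0.177) = 0.2151. LR = 0.75/0.43 = 1.7442.
Prior odds = 0.2151/1.7442 = 0.1233, so P(S) = 0.1233/(1+0.1233) ≈ 0.11.

P(S) = 0.11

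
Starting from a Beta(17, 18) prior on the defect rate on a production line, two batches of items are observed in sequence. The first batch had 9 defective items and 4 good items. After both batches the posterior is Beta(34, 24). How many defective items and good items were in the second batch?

Because Beta–binomial updating is additive in the counts, the combined data contributed (α_post−α_prior, β_post−β_prior) successes and failures.
Total across both batches: 34−17=17 defective items, 24−18=6 good items.
Subtract the first batch: 17−9=8 defective items and 6−4=2 good items.

8 defective items and 2 good items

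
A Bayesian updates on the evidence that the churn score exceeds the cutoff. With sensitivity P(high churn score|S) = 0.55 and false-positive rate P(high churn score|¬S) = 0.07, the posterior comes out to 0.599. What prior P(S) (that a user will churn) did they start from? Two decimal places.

In odds form, posterior odds = prior odds × likelihood ratio, so prior odds = posterior odds ÷ LR.
Posterior odds = 0.599/(1−0.599) = 1.4938. LR = 0.55/0.07 = 7.8571.
Prior odds = 1.4938/7.8571 = 0.1901, so P(S) = 0.1901/(1+0.1901) ≈ 0.16.

P(S) = 0.16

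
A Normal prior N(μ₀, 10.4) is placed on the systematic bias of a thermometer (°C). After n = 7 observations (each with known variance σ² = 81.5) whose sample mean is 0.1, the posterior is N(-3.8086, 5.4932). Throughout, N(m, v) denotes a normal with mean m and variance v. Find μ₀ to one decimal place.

μ₀ = -7.3

With known observation variance, the Normal–Normal posterior has precision τ_n = τ₀ + n/σ² and mean μ_n = (τ₀μ₀ + (n/σ²)x̄)/τ_n.
Here τ₀ = 1/10.4 = 0.096154 and τ_data = 7/81.5 = 0.085890, so τ_n = 0.182044.
Rearranging for μ₀: μ₀ = (μ_n·τ_n − τ_data·x̄)/τ₀ = (-3.8086·0.182044 − 0.085890·0.1) / 0.096154 = -0.701922/0.096154 ≈ -7.3.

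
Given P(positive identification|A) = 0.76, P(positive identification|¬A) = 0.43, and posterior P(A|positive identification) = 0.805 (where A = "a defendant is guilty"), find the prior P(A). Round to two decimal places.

Bayes' rule in odds form gives O(A|E) = O(A)·[P(E|A)/P(E|¬A)], hence O(A) = O(A|E)/LR.
Posterior odds = 0.805/(1−0.805) = 4.1282. LR = 0.76/0.43 = 1.7674.
Prior odds = 4.1282/1.7674 = 2.3357, so P(A) = 2.3357/(1+2.3357) ≈ 0.70.

P(A) = 0.70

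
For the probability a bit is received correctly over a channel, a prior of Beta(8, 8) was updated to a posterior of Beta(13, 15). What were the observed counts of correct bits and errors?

Beta is conjugate to the binomial likelihood: posterior = Beta(α+s, β+f).
So s = 13 − 8 = 5 and f = 15 − 8 = 7.

5 correct bits and 7 errors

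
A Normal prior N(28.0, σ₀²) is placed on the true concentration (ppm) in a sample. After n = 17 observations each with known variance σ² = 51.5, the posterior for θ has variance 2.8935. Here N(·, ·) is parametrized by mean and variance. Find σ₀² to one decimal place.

Posterior precision equals prior precision plus data precision: 1/σ_n² = 1/σ₀² + n/σ².
So 1/σ₀² = 1/2.8935 − 17/51.5 = 0.345602 − 0.330097 = 0.015505.
Hence σ₀² = 1/0.015505 ≈ 64.5.

σ₀² = 64.5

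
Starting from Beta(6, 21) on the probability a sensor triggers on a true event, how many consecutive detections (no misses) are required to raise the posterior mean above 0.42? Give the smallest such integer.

After k detections and 0 misses the posterior is Beta(6+k, 21), with mean (6+k)/(6+21+k).
Set (6+k)/(27+k) > 0.42 and solve: k > (0.42·27 − 6)/(1 − 0.42) = 9.207.
The smallest integer exceeding 9.207 is 10, and checking k=10: (16)/(37) = 0.4324 > 0.42.

k = 10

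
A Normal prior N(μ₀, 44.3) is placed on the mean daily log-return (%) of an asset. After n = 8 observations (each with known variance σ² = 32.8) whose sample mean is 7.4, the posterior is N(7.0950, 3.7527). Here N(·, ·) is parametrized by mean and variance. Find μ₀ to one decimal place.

μ₀ = 3.8

The posterior mean is a precision-weighted average: μ_n = (τ₀μ₀ + τ_data·x̄)/(τ₀+τ_data), with τ₀=1/σ₀² and τ_data=n/σ².
Here τ₀ = 1/44.3 = 0.022573 and τ_data = 8/32.8 = 0.243902, so τ_n = 0.266475.
Rearranging for μ₀: μ₀ = (μ_n·τ_n − τ_data·x̄)/τ₀ = (7.0950·0.266475 − 0.243902·7.4) / 0.022573 = 0.085765/0.022573 ≈ 3.8.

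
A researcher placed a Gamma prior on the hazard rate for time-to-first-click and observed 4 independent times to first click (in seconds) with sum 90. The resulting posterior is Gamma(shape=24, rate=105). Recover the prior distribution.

For an exponential likelihood with a Gamma(α, β) prior on the rate, n observations with total T give posterior Gamma(α+n, β+T).
So α = 24 − 4 = 20 and β = 105 − 90 = 15.

Gamma(shape=20, rate=15)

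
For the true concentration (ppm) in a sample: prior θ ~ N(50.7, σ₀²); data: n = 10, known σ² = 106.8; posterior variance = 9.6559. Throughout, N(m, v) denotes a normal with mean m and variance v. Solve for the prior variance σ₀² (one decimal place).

σ₀² = 100.7

For the Normal–Normal model with known σ², precisions add: τ_n = τ₀ + n/σ².
So 1/σ₀² = 1/9.6559 − 10/106.8 = 0.103564 − 0.093633 = 0.009931.
Hence σ₀² = 1/0.009931 ≈ 100.7.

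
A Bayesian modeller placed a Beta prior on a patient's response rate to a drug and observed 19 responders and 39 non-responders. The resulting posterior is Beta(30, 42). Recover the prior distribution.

Under Beta–binomial conjugacy the posterior parameters are (α+s, β+f).
So α = 30 − 19 = 11 and β = 42 − 39 = 3.

Beta(11, 3)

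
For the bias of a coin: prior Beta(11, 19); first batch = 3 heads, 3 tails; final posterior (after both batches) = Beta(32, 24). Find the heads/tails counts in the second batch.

Sequential conjugate updates are equivalent to a single update on the pooled data, so total successes = posterior α − prior α and total failures = posterior β − prior β.
Total across both batches: 32−11=21 heads, 24−19=5 tails.
Subtract the first batch: 21−3=18 heads and 5−3=2 tails.

18 heads and 2 tails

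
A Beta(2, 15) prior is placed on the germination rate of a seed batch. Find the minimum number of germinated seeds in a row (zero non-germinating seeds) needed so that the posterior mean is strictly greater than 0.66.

After k germinated seeds and 0 non-germinating seeds the posterior is Beta(2+k, 15), with mean (2+k)/(2+15+k).
Set (2+k)/(17+k) > 0.66 and solve: k > (0.66·17 − 2)/(1 − 0.66) = 27.118.
The smallest integer exceeding 27.118 is 28, and checking k=28: (30)/(45) = 0.6667 > 0.66.

k = 28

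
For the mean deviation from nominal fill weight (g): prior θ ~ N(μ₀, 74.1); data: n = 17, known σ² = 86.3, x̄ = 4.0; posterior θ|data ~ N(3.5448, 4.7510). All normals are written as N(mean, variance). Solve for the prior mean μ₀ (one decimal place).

With known observation variance, the Normal–Normal posterior has precision τ_n = τ₀ + n/σ² and mean μ_n = (τ₀μ₀ + (n/σ²)x̄)/τ_n.
Here τ₀ = 1/74.1 = 0.013495 and τ_data = 17/86.3 = 0.196987, so τ_n = 0.210482.
Rearranging for μ₀: μ₀ = (μ_n·τ_n − τ_data·x̄)/τ₀ = (3.5448·0.210482 − 0.196987·4.0) / 0.013495 = -0.041831/0.013495 ≈ -3.1.

μ₀ = -3.1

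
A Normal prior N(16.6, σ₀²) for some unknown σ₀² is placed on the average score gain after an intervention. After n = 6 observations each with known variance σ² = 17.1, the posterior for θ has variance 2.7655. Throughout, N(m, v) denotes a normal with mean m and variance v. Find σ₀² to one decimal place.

Posterior precision equals prior precision plus data precision: 1/σ_n² = 1/σ₀² + n/σ².
So 1/σ₀² = 1/2.7655 − 6/17.1 = 0.361598 − 0.350877 = 0.010721.
Hence σ₀² = 1/0.010721 ≈ 93.3.

σ₀² = 93.3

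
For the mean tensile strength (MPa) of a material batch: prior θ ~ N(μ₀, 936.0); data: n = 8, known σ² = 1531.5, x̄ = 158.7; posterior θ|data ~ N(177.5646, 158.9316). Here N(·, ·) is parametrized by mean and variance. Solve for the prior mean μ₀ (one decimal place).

μ₀ = 269.8

With known observation variance, the Normal–Normal posterior has precision τ_n = τ₀ + n/σ² and mean μ_n = (τ₀μ₀ + (n/σ²)x̄)/τ_n.
Here τ₀ = 1/936.0 = 0.001068 and τ_data = 8/1531.5 = 0.005224, so τ_n = 0.006292.
Rearranging for μ₀: μ₀ = (μ_n·τ_n − τ_data·x̄)/τ₀ = (177.5646·0.006292 − 0.005224·158.7) / 0.001068 = 0.288188/0.001068 ≈ 269.8.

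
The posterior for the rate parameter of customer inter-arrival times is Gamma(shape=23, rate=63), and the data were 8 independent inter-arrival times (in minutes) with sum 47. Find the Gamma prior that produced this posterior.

For an exponential likelihood with a Gamma(α, β) prior on the rate, n observations with total T give posterior Gamma(α+n, β+T).
So α = 23 − 8 = 15 and β = 63 − 47 = 16.

Gamma(shape=15, rate=16)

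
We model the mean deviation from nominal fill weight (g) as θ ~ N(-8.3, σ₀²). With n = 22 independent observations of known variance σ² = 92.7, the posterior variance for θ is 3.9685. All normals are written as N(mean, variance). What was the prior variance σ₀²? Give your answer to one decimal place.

σ₀² = 68.2

For the Normal–Normal model with known σ², precisions add: τ_n = τ₀ + n/σ².
So 1/σ₀² = 1/3.9685 − 22/92.7 = 0.251984 − 0.237325 = 0.014659.
Hence σ₀² = 1/0.014659 ≈ 68.2.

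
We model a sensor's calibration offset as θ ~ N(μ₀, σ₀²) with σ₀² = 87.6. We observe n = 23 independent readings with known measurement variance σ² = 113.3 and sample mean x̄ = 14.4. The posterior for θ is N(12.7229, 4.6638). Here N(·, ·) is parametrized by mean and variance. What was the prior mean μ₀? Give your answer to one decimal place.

The posterior mean is a precision-weighted average: μ_n = (τ₀μ₀ + τ_data·x̄)/(τ₀+τ_data), with τ₀=1/σ₀² and τ_data=n/σ².
Here τ₀ = 1/87.6 = 0.011416 and τ_data = 23/113.3 = 0.203001, so τ_n = 0.214417.
Rearranging for μ₀: μ₀ = (μ_n·τ_n − τ_data·x̄)/τ₀ = (12.7229·0.214417 − 0.203001·14.4) / 0.011416 = -0.195208/0.011416 ≈ -17.1.

μ₀ = -17.1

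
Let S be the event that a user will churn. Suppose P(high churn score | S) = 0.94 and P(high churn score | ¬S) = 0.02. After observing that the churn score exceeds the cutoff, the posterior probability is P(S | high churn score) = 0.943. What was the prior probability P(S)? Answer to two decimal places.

In odds form, posterior odds = prior odds × likelihood ratio, so prior odds = posterior odds ÷ LR.
Posterior odds = 0.943/(1−0.943) = 16.5439. LR = 0.94/0.02 = 47.0000.
Prior odds = 16.5439/47.0000 = 0.3520, so P(S) = 0.3520/(1+0.3520) ≈ 0.26.

P(S) = 0.26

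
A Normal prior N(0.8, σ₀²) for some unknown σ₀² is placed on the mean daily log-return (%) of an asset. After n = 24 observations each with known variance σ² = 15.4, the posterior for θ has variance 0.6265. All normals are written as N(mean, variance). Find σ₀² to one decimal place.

σ₀² = 26.5

Posterior precision equals prior precision plus data precision: 1/σ_n² = 1/σ₀² + n/σ².
So 1/σ₀² = 1/0.6265 − 24/15.4 = 1.596169 − 1.558442 = 0.037727.
Hence σ₀² = 1/0.037727 ≈ 26.5.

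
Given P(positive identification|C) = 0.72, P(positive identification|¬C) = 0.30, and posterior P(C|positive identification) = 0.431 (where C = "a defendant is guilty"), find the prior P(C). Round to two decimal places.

In odds form, posterior odds = prior odds × likelihood ratio, so prior odds = posterior odds ÷ LR.
Posterior odds = 0.431/(1−0.431) = 0.7575. LR = 0.72/0.30 = 2.4000.
Prior odds = 0.7575/2.4000 = 0.3156, so P(C) = 0.3156/(1+0.3156) ≈ 0.24.

P(C) = 0.24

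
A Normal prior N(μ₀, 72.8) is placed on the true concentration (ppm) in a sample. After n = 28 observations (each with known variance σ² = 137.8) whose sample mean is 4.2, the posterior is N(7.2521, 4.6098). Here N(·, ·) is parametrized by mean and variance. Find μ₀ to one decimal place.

μ₀ = 52.4

With known observation variance, the Normal–Normal posterior has precision τ_n = τ₀ + n/σ² and mean μ_n = (τ₀μ₀ + (n/σ²)x̄)/τ_n.
Here τ₀ = 1/72.8 = 0.013736 and τ_data = 28/137.8 = 0.203193, so τ_n = 0.216929.
Rearranging for μ₀: μ₀ = (μ_n·τ_n − τ_data·x̄)/τ₀ = (7.2521·0.216929 − 0.203193·4.2) / 0.013736 = 0.719780/0.013736 ≈ 52.4.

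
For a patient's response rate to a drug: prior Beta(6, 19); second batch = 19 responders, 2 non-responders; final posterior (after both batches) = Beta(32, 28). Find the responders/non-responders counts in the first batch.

7 responders and 7 non-responders

Sequential conjugate updates are equivalent to a single update on the pooled data, so total successes = posterior α − prior α and total failures = posterior β − prior β.
Total across both batches: 32−6=26 responders, 28−19=9 non-responders.
Subtract the second batch: 26−19=7 responders and 9−2=7 non-responders.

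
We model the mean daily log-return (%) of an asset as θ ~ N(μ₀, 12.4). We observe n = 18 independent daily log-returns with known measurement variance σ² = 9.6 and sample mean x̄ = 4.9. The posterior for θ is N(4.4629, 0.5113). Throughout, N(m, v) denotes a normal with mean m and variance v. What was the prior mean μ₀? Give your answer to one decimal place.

The posterior mean is a precision-weighted average: μ_n = (τ₀μ₀ + τ_data·x̄)/(τ₀+τ_data), with τ₀=1/σ₀² and τ_data=n/σ².
Here τ₀ = 1/12.4 = 0.080645 and τ_data = 18/9.6 = 1.875000, so τ_n = 1.955645.
Rearranging for μ₀: μ₀ = (μ_n·τ_n − τ_data·x̄)/τ₀ = (4.4629·1.955645 − 1.875000·4.9) / 0.080645 = -0.459652/0.080645 ≈ -5.7.

μ₀ = -5.7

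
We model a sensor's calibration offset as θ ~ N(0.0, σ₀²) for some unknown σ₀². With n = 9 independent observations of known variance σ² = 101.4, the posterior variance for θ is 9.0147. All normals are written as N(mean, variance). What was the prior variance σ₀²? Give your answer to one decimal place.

For the Normal–Normal model with known σ², precisions add: τ_n = τ₀ + n/σ².
So 1/σ₀² = 1/9.0147 − 9/101.4 = 0.110930 − 0.088757 = 0.022173.
Hence σ₀² = 1/0.022173 ≈ 45.1.

σ₀² = 45.1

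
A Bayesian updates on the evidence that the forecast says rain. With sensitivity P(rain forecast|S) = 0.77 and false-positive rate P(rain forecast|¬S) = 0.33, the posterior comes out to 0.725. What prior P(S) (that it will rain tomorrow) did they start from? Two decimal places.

In odds form, posterior odds = prior odds × likelihood ratio, so prior odds = posterior odds ÷ LR.
Posterior odds = 0.725/(1−0.725) = 2.6364. LR = 0.77/0.33 = 2.3333.
Prior odds = 2.6364/2.3333 = 1.1299, so P(S) = 1.1299/(1+1.1299) ≈ 0.53.

P(S) = 0.53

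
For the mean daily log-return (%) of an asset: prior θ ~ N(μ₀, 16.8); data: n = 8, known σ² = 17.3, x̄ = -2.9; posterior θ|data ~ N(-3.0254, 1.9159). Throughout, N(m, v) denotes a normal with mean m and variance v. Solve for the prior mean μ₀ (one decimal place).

With known observation variance, the Normal–Normal posterior has precision τ_n = τ₀ + n/σ² and mean μ_n = (τ₀μ₀ + (n/σ²)x̄)/τ_n.
Here τ₀ = 1/16.8 = 0.059524 and τ_data = 8/17.3 = 0.462428, so τ_n = 0.521952.
Rearranging for μ₀: μ₀ = (μ_n·τ_n − τ_data·x̄)/τ₀ = (-3.0254·0.521952 − 0.462428·-2.9) / 0.059524 = -0.238072/0.059524 ≈ -4.0.

μ₀ = -4.0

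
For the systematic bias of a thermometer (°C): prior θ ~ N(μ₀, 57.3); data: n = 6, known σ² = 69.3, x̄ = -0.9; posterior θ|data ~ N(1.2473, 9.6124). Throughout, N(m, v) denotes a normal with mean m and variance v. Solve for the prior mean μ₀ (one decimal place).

With known observation variance, the Normal–Normal posterior has precision τ_n = τ₀ + n/σ² and mean μ_n = (τ₀μ₀ + (n/σ²)x̄)/τ_n.
Here τ₀ = 1/57.3 = 0.017452 and τ_data = 6/69.3 = 0.086580, so τ_n = 0.104032.
Rearranging for μ₀: μ₀ = (μ_n·τ_n − τ_data·x̄)/τ₀ = (1.2473·0.104032 − 0.086580·-0.9) / 0.017452 = 0.207681/0.017452 ≈ 11.9.

μ₀ = 11.9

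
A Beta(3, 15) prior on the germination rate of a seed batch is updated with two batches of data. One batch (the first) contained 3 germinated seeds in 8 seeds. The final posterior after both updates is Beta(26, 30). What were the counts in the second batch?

Because Beta–binomial updating is additive in the counts, the combined data contributed (α_post−α_prior, β_post−β_prior) successes and failures.
Total across both batches: 26−3=23 germinated seeds, 30−15=15 non-germinating seeds.
Subtract the first batch: 23−3=20 germinated seeds and 15−5=10 non-germinating seeds.

20 germinated seeds and 10 non-germinating seeds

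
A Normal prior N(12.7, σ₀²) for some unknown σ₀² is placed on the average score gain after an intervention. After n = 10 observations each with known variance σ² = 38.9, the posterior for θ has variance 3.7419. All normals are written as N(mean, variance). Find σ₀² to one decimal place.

σ₀² = 98.3

For the Normal–Normal model with known σ², precisions add: τ_n = τ₀ + n/σ².
So 1/σ₀² = 1/3.7419 − 10/38.9 = 0.267244 − 0.257069 = 0.010175.
Hence σ₀² = 1/0.010175 ≈ 98.3.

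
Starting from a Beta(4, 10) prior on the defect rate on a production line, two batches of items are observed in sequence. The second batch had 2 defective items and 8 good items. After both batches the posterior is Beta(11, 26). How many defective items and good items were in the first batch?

Because Beta–binomial updating is additive in the counts, the combined data contributed (α_post−α_prior, β_post−β_prior) successes and failures.
Total across both batches: 11−4=7 defective items, 26−10=16 good items.
Subtract the second batch: 7−2=5 defective items and 16−8=8 good items.

5 defective items and 8 good items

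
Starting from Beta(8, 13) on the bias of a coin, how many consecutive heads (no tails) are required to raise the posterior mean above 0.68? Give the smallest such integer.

k = 20

After k heads and 0 tails the posterior is Beta(8+k, 13), with mean (8+k)/(8+13+k).
Set (8+k)/(21+k) > 0.68 and solve: k > (0.68·21 − 8)/(1 − 0.68) = 19.625.
The smallest integer exceeding 19.625 is 20.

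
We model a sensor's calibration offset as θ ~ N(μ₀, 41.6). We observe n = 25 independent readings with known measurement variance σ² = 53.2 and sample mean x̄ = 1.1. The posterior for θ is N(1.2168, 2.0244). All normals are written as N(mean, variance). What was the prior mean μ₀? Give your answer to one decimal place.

With known observation variance, the Normal–Normal posterior has precision τ_n = τ₀ + n/σ² and mean μ_n = (τ₀μ₀ + (n/σ²)x̄)/τ_n.
Here τ₀ = 1/41.6 = 0.024038 and τ_data = 25/53.2 = 0.469925, so τ_n = 0.493963.
Rearranging for μ₀: μ₀ = (μ_n·τ_n − τ_data·x̄)/τ₀ = (1.2168·0.493963 − 0.469925·1.1) / 0.024038 = 0.084137/0.024038 ≈ 3.5.

μ₀ = 3.5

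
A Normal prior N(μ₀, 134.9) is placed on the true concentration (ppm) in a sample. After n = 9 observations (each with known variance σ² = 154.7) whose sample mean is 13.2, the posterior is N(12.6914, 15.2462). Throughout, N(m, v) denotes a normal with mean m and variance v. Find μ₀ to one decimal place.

With known observation variance, the Normal–Normal posterior has precision τ_n = τ₀ + n/σ² and mean μ_n = (τ₀μ₀ + (n/σ²)x̄)/τ_n.
Here τ₀ = 1/134.9 = 0.007413 and τ_data = 9/154.7 = 0.058177, so τ_n = 0.065590.
Rearranging for μ₀: μ₀ = (μ_n·τ_n − τ_data·x̄)/τ₀ = (12.6914·0.065590 − 0.058177·13.2) / 0.007413 = 0.064493/0.007413 ≈ 8.7.

μ₀ = 8.7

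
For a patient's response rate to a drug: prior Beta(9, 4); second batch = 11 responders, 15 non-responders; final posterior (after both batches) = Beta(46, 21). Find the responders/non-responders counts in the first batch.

Because Beta–binomial updating is additive in the counts, the combined data contributed (α_post−α_prior, β_post−β_prior) successes and failures.
Total across both batches: 46−9=37 responders, 21−4=17 non-responders.
Subtract the second batch: 37−11=26 responders and 17−15=2 non-responders.

26 responders and 2 non-responders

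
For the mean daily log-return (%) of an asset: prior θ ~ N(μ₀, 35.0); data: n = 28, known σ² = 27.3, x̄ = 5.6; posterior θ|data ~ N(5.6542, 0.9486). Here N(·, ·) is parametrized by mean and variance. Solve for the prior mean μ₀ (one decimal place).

The posterior mean is a precision-weighted average: μ_n = (τ₀μ₀ + τ_data·x̄)/(τ₀+τ_data), with τ₀=1/σ₀² and τ_data=n/σ².
Here τ₀ = 1/35.0 = 0.028571 and τ_data = 28/27.3 = 1.025641, so τ_n = 1.054212.
Rearranging for μ₀: μ₀ = (μ_n·τ_n − τ_data·x̄)/τ₀ = (5.6542·1.054212 − 1.025641·5.6) / 0.028571 = 0.217136/0.028571 ≈ 7.6.

μ₀ = 7.6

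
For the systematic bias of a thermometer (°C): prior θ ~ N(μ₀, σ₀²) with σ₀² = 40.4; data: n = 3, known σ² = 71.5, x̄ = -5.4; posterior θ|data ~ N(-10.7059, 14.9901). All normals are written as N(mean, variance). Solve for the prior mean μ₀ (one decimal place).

μ₀ = -19.7

The posterior mean is a precision-weighted average: μ_n = (τ₀μ₀ + τ_data·x̄)/(τ₀+τ_data), with τ₀=1/σ₀² and τ_data=n/σ².
Here τ₀ = 1/40.4 = 0.024752 and τ_data = 3/71.5 = 0.041958, so τ_n = 0.066710.
Rearranging for μ₀: μ₀ = (μ_n·τ_n − τ_data·x̄)/τ₀ = (-10.7059·0.066710 − 0.041958·-5.4) / 0.024752 = -0.487617/0.024752 ≈ -19.7.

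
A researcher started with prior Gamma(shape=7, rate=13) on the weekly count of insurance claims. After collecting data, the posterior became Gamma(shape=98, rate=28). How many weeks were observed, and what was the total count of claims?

Gamma–Poisson conjugacy: posterior shape = α + Σxᵢ, posterior rate = β + n.
Matching: Σxᵢ = 98 − 7 = 91 and n = 28 − 13 = 15.

n = 15 weeks with total 91 claims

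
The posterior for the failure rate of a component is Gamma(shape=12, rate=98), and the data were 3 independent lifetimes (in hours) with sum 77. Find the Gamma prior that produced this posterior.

Gamma–exponential conjugacy: posterior shape = α + n, posterior rate = β + Σtᵢ.
So α = 12 − 3 = 9 and β = 98 − 77 = 21.

Gamma(shape=9, rate=21)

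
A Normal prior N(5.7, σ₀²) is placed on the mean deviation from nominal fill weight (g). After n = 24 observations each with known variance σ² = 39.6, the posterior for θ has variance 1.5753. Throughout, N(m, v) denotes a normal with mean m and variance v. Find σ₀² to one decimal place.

σ₀² = 34.8

For the Normal–Normal model with known σ², precisions add: τ_n = τ₀ + n/σ².
So 1/σ₀² = 1/1.5753 − 24/39.6 = 0.634800 − 0.606061 = 0.028739.
Hence σ₀² = 1/0.028739 ≈ 34.8.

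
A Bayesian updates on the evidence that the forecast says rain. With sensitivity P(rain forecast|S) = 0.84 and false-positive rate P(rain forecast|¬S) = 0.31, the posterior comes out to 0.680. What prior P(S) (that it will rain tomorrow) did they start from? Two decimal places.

In odds form, posterior odds = prior odds × likelihood ratio, so prior odds = posterior odds ÷ LR.
Posterior odds = 0.680/(1−0.680) = 2.1250. LR = 0.84/0.31 = 2.7097.
Prior odds = 2.1250/2.7097 = 0.7842, so P(S) = 0.7842/(1+0.7842) ≈ 0.44.

P(S) = 0.44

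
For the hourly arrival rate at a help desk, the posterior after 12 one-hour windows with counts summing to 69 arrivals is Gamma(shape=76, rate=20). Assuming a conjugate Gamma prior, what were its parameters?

Gamma(shape=7, rate=8)

Gamma–Poisson conjugacy: posterior shape = α + Σxᵢ, posterior rate = β + n.
So α = 76 − 69 = 7 and β = 20 − 12 = 8.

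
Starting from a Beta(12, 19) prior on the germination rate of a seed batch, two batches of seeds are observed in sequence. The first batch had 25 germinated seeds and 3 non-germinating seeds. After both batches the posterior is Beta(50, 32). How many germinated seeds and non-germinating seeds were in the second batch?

Sequential conjugate updates are equivalent to a single update on the pooled data, so total successes = posterior α − prior α and total failures = posterior β − prior β.
Total across both batches: 50−12=38 germinated seeds, 32−19=13 non-germinating seeds.
Subtract the first batch: 38−25=13 germinated seeds and 13−3=10 non-germinating seeds.

13 germinated seeds and 10 non-germinating seeds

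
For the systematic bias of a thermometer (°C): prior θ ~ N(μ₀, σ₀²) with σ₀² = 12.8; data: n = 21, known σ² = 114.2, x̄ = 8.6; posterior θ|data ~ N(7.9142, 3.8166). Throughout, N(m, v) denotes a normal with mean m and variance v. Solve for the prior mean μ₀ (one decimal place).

The posterior mean is a precision-weighted average: μ_n = (τ₀μ₀ + τ_data·x̄)/(τ₀+τ_data), with τ₀=1/σ₀² and τ_data=n/σ².
Here τ₀ = 1/12.8 = 0.078125 and τ_data = 21/114.2 = 0.183888, so τ_n = 0.262013.
Rearranging for μ₀: μ₀ = (μ_n·τ_n − τ_data·x̄)/τ₀ = (7.9142·0.262013 − 0.183888·8.6) / 0.078125 = 0.492186/0.078125 ≈ 6.3.

μ₀ = 6.3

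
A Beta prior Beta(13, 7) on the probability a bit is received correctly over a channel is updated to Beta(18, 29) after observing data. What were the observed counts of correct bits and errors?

5 correct bits and 22 errors

Beta is conjugate to the binomial likelihood: posterior = Beta(α+s, β+f).
Match parameters: s=18−13=5, f=29−7=22.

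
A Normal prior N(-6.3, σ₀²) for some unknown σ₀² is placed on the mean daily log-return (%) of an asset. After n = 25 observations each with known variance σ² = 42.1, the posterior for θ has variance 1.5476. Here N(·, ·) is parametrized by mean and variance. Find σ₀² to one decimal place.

σ₀² = 19.1

Posterior precision equals prior precision plus data precision: 1/σ_n² = 1/σ₀² + n/σ².
So 1/σ₀² = 1/1.5476 − 25/42.1 = 0.646162 − 0.593824 = 0.052338.
Hence σ₀² = 1/0.052338 ≈ 19.1.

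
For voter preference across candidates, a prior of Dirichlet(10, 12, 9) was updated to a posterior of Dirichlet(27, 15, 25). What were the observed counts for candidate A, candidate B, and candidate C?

counts (17, 3, 16)

For a Dirichlet(α) prior with multinomial counts c, the posterior is Dirichlet(α + c) componentwise.
Counts are posterior − prior componentwise: 27−10=17, 15−12=3, 25−9=16.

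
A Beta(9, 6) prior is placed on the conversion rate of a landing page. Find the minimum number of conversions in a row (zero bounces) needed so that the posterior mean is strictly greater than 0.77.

k = 12

After k conversions and 0 bounces the posterior is Beta(9+k, 6), with mean (9+k)/(9+6+k).
Set (9+k)/(15+k) > 0.77 and solve: k > (0.77·15 − 9)/(1 − 0.77) = 11.087.
The smallest integer exceeding 11.087 is 12, and checking k=12: (21)/(27) = 0.7778 > 0.77.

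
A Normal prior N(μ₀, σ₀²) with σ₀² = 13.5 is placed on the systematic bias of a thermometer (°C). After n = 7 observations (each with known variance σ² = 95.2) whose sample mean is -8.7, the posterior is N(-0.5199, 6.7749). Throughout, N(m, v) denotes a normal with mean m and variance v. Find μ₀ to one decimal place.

The posterior mean is a precision-weighted average: μ_n = (τ₀μ₀ + τ_data·x̄)/(τ₀+τ_data), with τ₀=1/σ₀² and τ_data=n/σ².
Here τ₀ = 1/13.5 = 0.074074 and τ_data = 7/95.2 = 0.073529, so τ_n = 0.147603.
Rearranging for μ₀: μ₀ = (μ_n·τ_n − τ_data·x̄)/τ₀ = (-0.5199·0.147603 − 0.073529·-8.7) / 0.074074 = 0.562964/0.074074 ≈ 7.6.

μ₀ = 7.6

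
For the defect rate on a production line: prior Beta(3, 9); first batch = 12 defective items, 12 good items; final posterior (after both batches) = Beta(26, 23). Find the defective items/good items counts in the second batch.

Sequential conjugate updates are equivalent to a single update on the pooled data, so total successes = posterior α − prior α and total failures = posterior β − prior β.
Total across both batches: 26−3=23 defective items, 23−9=14 good items.
Subtract the first batch: 23−12=11 defective items and 14−12=2 good items.

11 defective items and 2 good items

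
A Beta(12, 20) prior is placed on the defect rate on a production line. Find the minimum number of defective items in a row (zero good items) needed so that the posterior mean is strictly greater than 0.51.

k = 9

After k defective items and 0 good items the posterior is Beta(12+k, 20), with mean (12+k)/(12+20+k).
Set (12+k)/(32+k) > 0.51 and solve: k > (0.51·32 − 12)/(1 − 0.51) = 8.816.
The smallest integer exceeding 8.816 is 9, and checking k=9: (21)/(41) = 0.5122 > 0.51.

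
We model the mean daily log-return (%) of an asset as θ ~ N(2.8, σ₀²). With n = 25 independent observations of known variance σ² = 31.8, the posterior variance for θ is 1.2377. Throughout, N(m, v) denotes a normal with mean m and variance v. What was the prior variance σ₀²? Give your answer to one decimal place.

σ₀² = 45.9

Posterior precision equals prior precision plus data precision: 1/σ_n² = 1/σ₀² + n/σ².
So 1/σ₀² = 1/1.2377 − 25/31.8 = 0.807950 − 0.786164 = 0.021786.
Hence σ₀² = 1/0.021786 ≈ 45.9.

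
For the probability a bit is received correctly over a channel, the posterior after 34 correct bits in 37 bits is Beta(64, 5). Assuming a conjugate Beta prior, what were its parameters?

A Beta(a, b) prior with s successes and f failures in binomial data gives a Beta(a+s, b+f) posterior.
So a = 64 − 34 = 30 and b = 5 − 3 = 2.

Beta(30, 2)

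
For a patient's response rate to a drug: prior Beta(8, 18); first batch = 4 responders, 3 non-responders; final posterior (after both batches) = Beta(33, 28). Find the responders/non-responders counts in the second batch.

21 responders and 7 non-responders

Because Beta–binomial updating is additive in the counts, the combined data contributed (α_post−α_prior, β_post−β_prior) successes and failures.
Total across both batches: 33−8=25 responders, 28−18=10 non-responders.
Subtract the first batch: 25−4=21 responders and 10−3=7 non-responders.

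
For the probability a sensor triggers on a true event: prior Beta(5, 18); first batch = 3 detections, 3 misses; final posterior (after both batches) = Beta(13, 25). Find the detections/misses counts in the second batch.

5 detections and 4 misses

Sequential conjugate updates are equivalent to a single update on the pooled data, so total successes = posterior α − prior α and total failures = posterior β − prior β.
Total across both batches: 13−5=8 detections, 25−18=7 misses.
Subtract the first batch: 8−3=5 detections and 7−3=4 misses.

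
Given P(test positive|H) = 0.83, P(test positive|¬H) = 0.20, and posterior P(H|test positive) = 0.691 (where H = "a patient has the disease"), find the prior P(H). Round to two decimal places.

In odds form, posterior odds = prior odds × likelihood ratio, so prior odds = posterior odds ÷ LR.
Posterior odds = 0.691/(1−0.691) = 2.2362. LR = 0.83/0.20 = 4.1500.
Prior odds = 2.2362/4.1500 = 0.5388, so P(H) = 0.5388/(1+0.5388) ≈ 0.35.

P(H) = 0.35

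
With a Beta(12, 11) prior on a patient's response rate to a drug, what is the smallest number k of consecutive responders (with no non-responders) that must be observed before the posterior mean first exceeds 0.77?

k = 25

After k responders and 0 non-responders the posterior is Beta(12+k, 11), with mean (12+k)/(12+11+k).
Set (12+k)/(23+k) > 0.77 and solve: k > (0.77·23 − 12)/(1 − 0.77) = 24.826.
The smallest integer exceeding 24.826 is 25.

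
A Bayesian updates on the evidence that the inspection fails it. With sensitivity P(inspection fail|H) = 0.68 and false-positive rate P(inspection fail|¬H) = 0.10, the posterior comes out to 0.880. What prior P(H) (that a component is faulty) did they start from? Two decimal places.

P(H) = 0.52

Bayes' rule in odds form gives O(H|E) = O(H)·[P(E|H)/P(E|¬H)], hence O(H) = O(H|E)/LR.
Posterior odds = 0.880/(1−0.880) = 7.3333. LR = 0.68/0.10 = 6.8000.
Prior odds = 7.3333/6.8000 = 1.0784, so P(H) = 1.0784/(1+1.0784) ≈ 0.52.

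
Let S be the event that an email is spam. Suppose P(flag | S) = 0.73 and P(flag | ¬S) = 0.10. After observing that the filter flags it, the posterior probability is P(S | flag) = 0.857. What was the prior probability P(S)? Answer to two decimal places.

Bayes' rule in odds form gives O(S|E) = O(S)·[P(E|S)/P(E|¬S)], hence O(S) = O(S|E)/LR.
Posterior odds = 0.857/(1−0.857) = 5.9930. LR = 0.73/0.10 = 7.3000.
Prior odds = 5.9930/7.3000 = 0.8210, so P(S) = 0.8210/(1+0.8210) ≈ 0.45.

P(S) = 0.45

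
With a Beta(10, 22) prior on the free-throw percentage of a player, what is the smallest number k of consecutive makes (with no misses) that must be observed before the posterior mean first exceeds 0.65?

After k makes and 0 misses the posterior is Beta(10+k, 22), with mean (10+k)/(10+22+k).
Set (10+k)/(32+k) > 0.65 and solve: k > (0.65·32 − 10)/(1 − 0.65) = 30.857.
The smallest integer exceeding 30.857 is 31.

k = 31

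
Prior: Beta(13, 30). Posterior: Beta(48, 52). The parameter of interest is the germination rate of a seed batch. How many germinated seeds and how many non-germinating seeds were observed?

35 germinated seeds and 22 non-germinating seeds

A Beta(α, β) prior with s successes and f failures in binomial data gives a Beta(α+s, β+f) posterior.
So s = 48 − 13 = 35 and f = 52 − 30 = 22.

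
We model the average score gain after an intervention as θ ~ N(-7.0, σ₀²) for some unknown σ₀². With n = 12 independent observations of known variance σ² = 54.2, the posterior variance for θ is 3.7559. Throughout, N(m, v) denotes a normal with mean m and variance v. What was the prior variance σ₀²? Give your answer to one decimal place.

Posterior precision equals prior precision plus data precision: 1/σ_n² = 1/σ₀² + n/σ².
So 1/σ₀² = 1/3.7559 − 12/54.2 = 0.266248 − 0.221402 = 0.044846.
Hence σ₀² = 1/0.044846 ≈ 22.3.

σ₀² = 22.3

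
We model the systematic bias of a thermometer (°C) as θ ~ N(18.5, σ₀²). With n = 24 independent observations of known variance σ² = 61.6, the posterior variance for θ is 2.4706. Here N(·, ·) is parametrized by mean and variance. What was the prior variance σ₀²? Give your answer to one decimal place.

σ₀² = 66.0

Posterior precision equals prior precision plus data precision: 1/σ_n² = 1/σ₀² + n/σ².
So 1/σ₀² = 1/2.4706 − 24/61.6 = 0.404760 − 0.389610 = 0.015150.
Hence σ₀² = 1/0.015150 ≈ 66.0.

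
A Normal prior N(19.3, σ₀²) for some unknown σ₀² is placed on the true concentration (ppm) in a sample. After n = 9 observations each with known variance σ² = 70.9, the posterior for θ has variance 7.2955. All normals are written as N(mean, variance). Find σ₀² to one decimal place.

For the Normal–Normal model with known σ², precisions add: τ_n = τ₀ + n/σ².
So 1/σ₀² = 1/7.2955 − 9/70.9 = 0.137071 − 0.126939 = 0.010132.
Hence σ₀² = 1/0.010132 ≈ 98.7.

σ₀² = 98.7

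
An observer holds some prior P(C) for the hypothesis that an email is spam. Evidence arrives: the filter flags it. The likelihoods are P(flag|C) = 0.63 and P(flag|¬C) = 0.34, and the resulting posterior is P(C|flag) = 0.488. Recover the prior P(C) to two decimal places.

P(C) = 0.34

Bayes' rule in odds form gives O(C|E) = O(C)·[P(E|C)/P(E|¬C)], hence O(C) = O(C|E)/LR.
Posterior odds = 0.488/(1−0.488) = 0.9531. LR = 0.63/0.34 = 1.8529.
Prior odds = 0.9531/1.8529 = 0.5144, so P(C) = 0.5144/(1+0.5144) ≈ 0.34.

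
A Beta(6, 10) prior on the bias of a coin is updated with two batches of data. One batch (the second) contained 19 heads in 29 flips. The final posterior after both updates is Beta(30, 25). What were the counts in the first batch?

Because Beta–binomial updating is additive in the counts, the combined data contributed (α_post−α_prior, β_post−β_prior) successes and failures.
Total across both batches: 30−6=24 heads, 25−10=15 tails.
Subtract the second batch: 24−19=5 heads and 15−10=5 tails.

5 heads and 5 tails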